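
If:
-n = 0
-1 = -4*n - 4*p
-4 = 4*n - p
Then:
No Solution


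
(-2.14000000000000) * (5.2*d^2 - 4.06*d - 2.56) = -11.128*d^2 + 8.6884*d + 5.4784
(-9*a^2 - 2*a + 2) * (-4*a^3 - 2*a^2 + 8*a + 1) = 36*a^5 + 26*a^4 - 76*a^3 - 29*a^2 + 14*a + 2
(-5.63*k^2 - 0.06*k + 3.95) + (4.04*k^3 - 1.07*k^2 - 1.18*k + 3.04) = 4.04*k^3 - 6.7*k^2 - 1.24*k + 6.99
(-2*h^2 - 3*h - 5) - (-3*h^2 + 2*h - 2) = h^2 - 5*h - 3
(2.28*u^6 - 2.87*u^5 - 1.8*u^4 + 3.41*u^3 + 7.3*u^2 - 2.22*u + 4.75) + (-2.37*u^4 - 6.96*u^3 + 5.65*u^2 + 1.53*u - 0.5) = 2.28*u^6 - 2.87*u^5 - 4.17*u^4 - 3.55*u^3 + 12.95*u^2 - 0.69*u + 4.25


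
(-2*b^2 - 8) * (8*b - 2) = -16*b^3 + 4*b^2 - 64*b + 16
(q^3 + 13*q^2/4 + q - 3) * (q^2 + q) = q^5 + 17*q^4/4 + 17*q^3/4 - 2*q^2 - 3*q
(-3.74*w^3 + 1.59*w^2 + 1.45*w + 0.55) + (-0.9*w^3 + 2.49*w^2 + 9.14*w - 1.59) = -4.64*w^3 + 4.08*w^2 + 10.59*w - 1.04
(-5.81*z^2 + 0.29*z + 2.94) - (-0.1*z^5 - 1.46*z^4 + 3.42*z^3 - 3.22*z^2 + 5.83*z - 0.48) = 0.1*z^5 + 1.46*z^4 - 3.42*z^3 - 2.59*z^2 - 5.54*z + 3.42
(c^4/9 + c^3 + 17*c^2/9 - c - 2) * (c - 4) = c^5/9 + 5*c^4/9 - 19*c^3/9 - 77*c^2/9 + 2*c + 8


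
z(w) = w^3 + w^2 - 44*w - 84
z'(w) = 3*w^2 + 2*w - 44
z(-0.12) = -78.71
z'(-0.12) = -44.20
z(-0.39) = -66.75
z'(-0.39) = -44.32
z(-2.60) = 19.58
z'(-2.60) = -28.92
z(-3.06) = 31.35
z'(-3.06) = -22.03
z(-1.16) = -33.18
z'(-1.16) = -42.28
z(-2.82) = 25.61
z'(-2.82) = -25.78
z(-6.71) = -45.85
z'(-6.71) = 77.65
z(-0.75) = -50.86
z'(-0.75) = -43.81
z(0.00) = -84.00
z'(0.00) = -44.00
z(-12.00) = -1140.00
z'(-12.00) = 364.00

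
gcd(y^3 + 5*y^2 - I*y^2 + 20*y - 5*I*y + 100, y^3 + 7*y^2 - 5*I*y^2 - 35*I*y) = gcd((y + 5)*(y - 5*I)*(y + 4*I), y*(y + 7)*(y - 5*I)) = y - 5*I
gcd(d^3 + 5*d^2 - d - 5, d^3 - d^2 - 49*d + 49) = d - 1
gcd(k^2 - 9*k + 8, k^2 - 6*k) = 1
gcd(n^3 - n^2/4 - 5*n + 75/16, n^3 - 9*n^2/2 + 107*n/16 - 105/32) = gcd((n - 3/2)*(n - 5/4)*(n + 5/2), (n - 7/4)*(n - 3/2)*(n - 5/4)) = n^2 - 11*n/4 + 15/8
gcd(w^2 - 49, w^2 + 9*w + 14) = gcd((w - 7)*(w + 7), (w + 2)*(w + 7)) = w + 7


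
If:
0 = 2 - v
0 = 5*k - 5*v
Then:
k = 2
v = 2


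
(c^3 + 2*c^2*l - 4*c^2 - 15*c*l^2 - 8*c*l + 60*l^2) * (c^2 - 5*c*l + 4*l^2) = c^5 - 3*c^4*l - 4*c^4 - 21*c^3*l^2 + 12*c^3*l + 83*c^2*l^3 + 84*c^2*l^2 - 60*c*l^4 - 332*c*l^3 + 240*l^4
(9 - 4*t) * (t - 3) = -4*t^2 + 21*t - 27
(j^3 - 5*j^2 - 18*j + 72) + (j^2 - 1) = j^3 - 4*j^2 - 18*j + 71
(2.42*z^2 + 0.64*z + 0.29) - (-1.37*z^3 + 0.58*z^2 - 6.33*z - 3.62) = 1.37*z^3 + 1.84*z^2 + 6.97*z + 3.91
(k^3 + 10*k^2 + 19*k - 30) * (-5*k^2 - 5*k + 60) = -5*k^5 - 55*k^4 - 85*k^3 + 655*k^2 + 1290*k - 1800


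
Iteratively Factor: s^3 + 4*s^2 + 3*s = (s + 1)*(s^2 + 3*s) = (s + 1)*(s + 3)*(s)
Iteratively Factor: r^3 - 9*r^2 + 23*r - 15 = (r - 5)*(r^2 - 4*r + 3) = (r - 5)*(r - 3)*(r - 1)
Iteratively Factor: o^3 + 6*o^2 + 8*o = (o + 4)*(o^2 + 2*o) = o*(o + 4)*(o + 2)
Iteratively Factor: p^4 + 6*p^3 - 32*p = (p)*(p^3 + 6*p^2 - 32) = p*(p + 4)*(p^2 + 2*p - 8) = p*(p - 2)*(p + 4)*(p + 4)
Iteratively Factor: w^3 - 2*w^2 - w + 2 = (w + 1)*(w^2 - 3*w + 2) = (w - 1)*(w + 1)*(w - 2)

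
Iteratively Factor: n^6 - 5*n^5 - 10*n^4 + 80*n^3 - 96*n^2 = (n + 4)*(n^5 - 9*n^4 + 26*n^3 - 24*n^2) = n*(n + 4)*(n^4 - 9*n^3 + 26*n^2 - 24*n) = n*(n - 4)*(n + 4)*(n^3 - 5*n^2 + 6*n) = n*(n - 4)*(n - 2)*(n + 4)*(n^2 - 3*n) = n*(n - 4)*(n - 3)*(n - 2)*(n + 4)*(n)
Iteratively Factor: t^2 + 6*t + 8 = (t + 2)*(t + 4)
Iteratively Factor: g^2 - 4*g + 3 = (g - 1)*(g - 3)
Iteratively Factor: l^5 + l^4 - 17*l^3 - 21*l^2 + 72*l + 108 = (l + 3)*(l^4 - 2*l^3 - 11*l^2 + 12*l + 36) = (l + 2)*(l + 3)*(l^3 - 4*l^2 - 3*l + 18) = (l - 3)*(l + 2)*(l + 3)*(l^2 - l - 6) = (l - 3)^2*(l + 2)*(l + 3)*(l + 2)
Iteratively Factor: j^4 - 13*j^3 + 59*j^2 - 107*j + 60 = (j - 3)*(j^3 - 10*j^2 + 29*j - 20) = (j - 5)*(j - 3)*(j^2 - 5*j + 4) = (j - 5)*(j - 4)*(j - 3)*(j - 1)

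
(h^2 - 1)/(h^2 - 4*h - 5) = (h - 1)/(h - 5)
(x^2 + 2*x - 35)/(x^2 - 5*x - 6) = (-x^2 - 2*x + 35)/(-x^2 + 5*x + 6)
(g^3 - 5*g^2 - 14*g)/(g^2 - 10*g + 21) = g*(g + 2)/(g - 3)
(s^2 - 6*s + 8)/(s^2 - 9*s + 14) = (s - 4)/(s - 7)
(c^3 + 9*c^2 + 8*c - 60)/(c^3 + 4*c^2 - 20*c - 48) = (c^2 + 3*c - 10)/(c^2 - 2*c - 8)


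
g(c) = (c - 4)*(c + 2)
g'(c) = 2*c - 2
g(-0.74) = -5.97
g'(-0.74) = -3.48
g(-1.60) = -2.24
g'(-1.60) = -5.20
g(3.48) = -2.85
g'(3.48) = 4.96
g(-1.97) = -0.18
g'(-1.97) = -5.94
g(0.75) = -8.94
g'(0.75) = -0.50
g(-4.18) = 17.83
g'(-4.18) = -10.36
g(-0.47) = -6.84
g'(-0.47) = -2.94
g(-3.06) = 7.48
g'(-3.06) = -8.12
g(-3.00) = 7.00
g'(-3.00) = -8.00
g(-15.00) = 247.00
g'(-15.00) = -32.00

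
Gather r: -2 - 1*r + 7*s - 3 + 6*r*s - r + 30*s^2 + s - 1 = r*(6*s - 2) + 30*s^2 + 8*s - 6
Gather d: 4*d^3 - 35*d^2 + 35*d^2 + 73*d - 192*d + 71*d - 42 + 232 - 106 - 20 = 4*d^3 - 48*d + 64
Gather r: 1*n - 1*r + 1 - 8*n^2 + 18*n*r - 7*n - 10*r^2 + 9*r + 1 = -8*n^2 - 6*n - 10*r^2 + r*(18*n + 8) + 2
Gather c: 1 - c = 1 - c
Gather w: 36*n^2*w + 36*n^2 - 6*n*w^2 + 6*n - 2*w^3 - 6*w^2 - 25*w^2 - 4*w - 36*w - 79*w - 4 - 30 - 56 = 36*n^2 + 6*n - 2*w^3 + w^2*(-6*n - 31) + w*(36*n^2 - 119) - 90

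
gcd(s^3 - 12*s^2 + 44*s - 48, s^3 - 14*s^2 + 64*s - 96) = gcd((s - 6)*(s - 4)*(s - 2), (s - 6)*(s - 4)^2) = s^2 - 10*s + 24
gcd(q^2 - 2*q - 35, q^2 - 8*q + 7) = q - 7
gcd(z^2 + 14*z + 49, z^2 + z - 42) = z + 7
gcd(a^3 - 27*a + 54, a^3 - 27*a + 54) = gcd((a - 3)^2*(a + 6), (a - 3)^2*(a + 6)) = a^3 - 27*a + 54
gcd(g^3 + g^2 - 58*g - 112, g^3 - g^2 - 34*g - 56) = g + 2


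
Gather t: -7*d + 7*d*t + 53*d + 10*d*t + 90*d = 17*d*t + 136*d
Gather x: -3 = -3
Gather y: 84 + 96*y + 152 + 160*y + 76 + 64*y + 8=320*y + 320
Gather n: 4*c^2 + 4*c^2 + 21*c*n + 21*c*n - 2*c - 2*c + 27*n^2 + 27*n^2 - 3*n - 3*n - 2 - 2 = 8*c^2 - 4*c + 54*n^2 + n*(42*c - 6) - 4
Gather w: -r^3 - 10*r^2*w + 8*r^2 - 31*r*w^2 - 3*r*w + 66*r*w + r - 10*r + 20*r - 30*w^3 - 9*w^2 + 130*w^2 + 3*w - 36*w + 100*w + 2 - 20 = -r^3 + 8*r^2 + 11*r - 30*w^3 + w^2*(121 - 31*r) + w*(-10*r^2 + 63*r + 67) - 18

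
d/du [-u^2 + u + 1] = 1 - 2*u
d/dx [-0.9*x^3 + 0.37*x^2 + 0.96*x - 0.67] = -2.7*x^2 + 0.74*x + 0.96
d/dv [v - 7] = 1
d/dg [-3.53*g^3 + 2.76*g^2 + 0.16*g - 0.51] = -10.59*g^2 + 5.52*g + 0.16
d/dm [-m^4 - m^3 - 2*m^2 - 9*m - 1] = -4*m^3 - 3*m^2 - 4*m - 9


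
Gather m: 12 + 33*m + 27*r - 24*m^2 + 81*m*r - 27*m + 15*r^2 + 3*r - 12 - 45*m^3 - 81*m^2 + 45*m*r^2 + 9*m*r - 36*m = -45*m^3 - 105*m^2 + m*(45*r^2 + 90*r - 30) + 15*r^2 + 30*r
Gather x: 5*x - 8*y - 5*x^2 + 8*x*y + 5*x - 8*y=-5*x^2 + x*(8*y + 10) - 16*y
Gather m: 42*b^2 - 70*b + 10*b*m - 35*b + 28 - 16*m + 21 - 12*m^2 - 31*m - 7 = 42*b^2 - 105*b - 12*m^2 + m*(10*b - 47) + 42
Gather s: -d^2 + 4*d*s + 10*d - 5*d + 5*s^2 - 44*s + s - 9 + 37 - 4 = -d^2 + 5*d + 5*s^2 + s*(4*d - 43) + 24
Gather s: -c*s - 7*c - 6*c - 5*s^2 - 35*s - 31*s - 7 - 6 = -13*c - 5*s^2 + s*(-c - 66) - 13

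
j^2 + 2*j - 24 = (j - 4)*(j + 6)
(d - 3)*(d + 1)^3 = d^4 - 6*d^2 - 8*d - 3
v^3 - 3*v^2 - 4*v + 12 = (v - 3)*(v - 2)*(v + 2)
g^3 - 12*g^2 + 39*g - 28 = (g - 7)*(g - 4)*(g - 1)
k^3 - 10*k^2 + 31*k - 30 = (k - 5)*(k - 3)*(k - 2)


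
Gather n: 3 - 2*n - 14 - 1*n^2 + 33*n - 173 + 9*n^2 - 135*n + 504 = 8*n^2 - 104*n + 320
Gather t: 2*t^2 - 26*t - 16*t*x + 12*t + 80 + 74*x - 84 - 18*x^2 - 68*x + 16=2*t^2 + t*(-16*x - 14) - 18*x^2 + 6*x + 12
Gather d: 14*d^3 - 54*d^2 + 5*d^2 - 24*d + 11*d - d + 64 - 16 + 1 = 14*d^3 - 49*d^2 - 14*d + 49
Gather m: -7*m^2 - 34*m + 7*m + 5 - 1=-7*m^2 - 27*m + 4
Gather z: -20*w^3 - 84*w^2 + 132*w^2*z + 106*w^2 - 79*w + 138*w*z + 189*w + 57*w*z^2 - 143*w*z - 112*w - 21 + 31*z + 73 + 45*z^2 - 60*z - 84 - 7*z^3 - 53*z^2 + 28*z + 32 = -20*w^3 + 22*w^2 - 2*w - 7*z^3 + z^2*(57*w - 8) + z*(132*w^2 - 5*w - 1)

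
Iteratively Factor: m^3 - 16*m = (m + 4)*(m^2 - 4*m) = m*(m + 4)*(m - 4)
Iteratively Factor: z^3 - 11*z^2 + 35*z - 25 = (z - 5)*(z^2 - 6*z + 5) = (z - 5)*(z - 1)*(z - 5)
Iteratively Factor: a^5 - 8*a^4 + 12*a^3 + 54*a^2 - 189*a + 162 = (a - 3)*(a^4 - 5*a^3 - 3*a^2 + 45*a - 54) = (a - 3)^2*(a^3 - 2*a^2 - 9*a + 18) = (a - 3)^2*(a - 2)*(a^2 - 9) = (a - 3)^3*(a - 2)*(a + 3)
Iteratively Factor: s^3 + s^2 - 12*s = (s - 3)*(s^2 + 4*s) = s*(s - 3)*(s + 4)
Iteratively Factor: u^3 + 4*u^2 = (u)*(u^2 + 4*u) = u^2*(u + 4)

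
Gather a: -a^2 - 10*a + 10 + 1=-a^2 - 10*a + 11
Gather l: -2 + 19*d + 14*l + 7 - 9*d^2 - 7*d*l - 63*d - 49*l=-9*d^2 - 44*d + l*(-7*d - 35) + 5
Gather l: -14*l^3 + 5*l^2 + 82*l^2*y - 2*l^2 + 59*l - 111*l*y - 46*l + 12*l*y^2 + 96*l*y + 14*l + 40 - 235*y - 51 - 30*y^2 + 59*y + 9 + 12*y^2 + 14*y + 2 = -14*l^3 + l^2*(82*y + 3) + l*(12*y^2 - 15*y + 27) - 18*y^2 - 162*y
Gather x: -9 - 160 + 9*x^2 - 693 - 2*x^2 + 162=7*x^2 - 700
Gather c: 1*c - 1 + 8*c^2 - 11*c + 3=8*c^2 - 10*c + 2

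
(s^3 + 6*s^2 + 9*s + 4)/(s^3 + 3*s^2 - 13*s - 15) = (s^2 + 5*s + 4)/(s^2 + 2*s - 15)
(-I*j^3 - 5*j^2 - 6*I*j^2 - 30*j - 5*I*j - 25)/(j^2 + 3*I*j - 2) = -(I*j^3 + j^2*(5 + 6*I) + 5*j*(6 + I) + 25)/(j^2 + 3*I*j - 2)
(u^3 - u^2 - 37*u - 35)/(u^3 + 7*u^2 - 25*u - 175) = (u^2 - 6*u - 7)/(u^2 + 2*u - 35)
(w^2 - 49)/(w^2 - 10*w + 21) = (w + 7)/(w - 3)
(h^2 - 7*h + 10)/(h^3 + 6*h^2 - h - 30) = (h - 5)/(h^2 + 8*h + 15)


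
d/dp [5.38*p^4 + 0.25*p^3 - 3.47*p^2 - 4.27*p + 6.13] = 21.52*p^3 + 0.75*p^2 - 6.94*p - 4.27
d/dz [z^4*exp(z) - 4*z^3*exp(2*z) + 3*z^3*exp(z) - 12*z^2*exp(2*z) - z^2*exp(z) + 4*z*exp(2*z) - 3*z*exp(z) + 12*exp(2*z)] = (z^4 - 8*z^3*exp(z) + 7*z^3 - 36*z^2*exp(z) + 8*z^2 - 16*z*exp(z) - 5*z + 28*exp(z) - 3)*exp(z)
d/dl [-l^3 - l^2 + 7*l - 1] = -3*l^2 - 2*l + 7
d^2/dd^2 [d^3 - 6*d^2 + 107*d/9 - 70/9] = 6*d - 12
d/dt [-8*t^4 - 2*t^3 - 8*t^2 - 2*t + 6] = -32*t^3 - 6*t^2 - 16*t - 2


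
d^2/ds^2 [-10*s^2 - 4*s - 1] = -20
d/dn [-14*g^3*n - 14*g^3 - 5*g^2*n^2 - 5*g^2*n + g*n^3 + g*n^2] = g*(-14*g^2 - 10*g*n - 5*g + 3*n^2 + 2*n)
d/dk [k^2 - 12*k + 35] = 2*k - 12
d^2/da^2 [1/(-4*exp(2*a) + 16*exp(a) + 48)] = (-(1 - exp(a))*(-exp(2*a) + 4*exp(a) + 12) + 2*(exp(a) - 2)^2*exp(a))*exp(a)/(-exp(2*a) + 4*exp(a) + 12)^3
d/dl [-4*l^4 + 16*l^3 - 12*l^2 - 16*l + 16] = -16*l^3 + 48*l^2 - 24*l - 16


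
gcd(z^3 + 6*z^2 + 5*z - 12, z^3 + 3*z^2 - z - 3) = z^2 + 2*z - 3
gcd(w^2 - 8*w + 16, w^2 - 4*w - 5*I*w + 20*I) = w - 4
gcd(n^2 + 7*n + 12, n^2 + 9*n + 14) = 1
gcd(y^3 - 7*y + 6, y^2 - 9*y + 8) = y - 1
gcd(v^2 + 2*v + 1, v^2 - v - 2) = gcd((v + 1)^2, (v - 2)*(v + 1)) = v + 1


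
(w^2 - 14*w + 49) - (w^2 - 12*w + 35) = 14 - 2*w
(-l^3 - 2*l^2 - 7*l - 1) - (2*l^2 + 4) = -l^3 - 4*l^2 - 7*l - 5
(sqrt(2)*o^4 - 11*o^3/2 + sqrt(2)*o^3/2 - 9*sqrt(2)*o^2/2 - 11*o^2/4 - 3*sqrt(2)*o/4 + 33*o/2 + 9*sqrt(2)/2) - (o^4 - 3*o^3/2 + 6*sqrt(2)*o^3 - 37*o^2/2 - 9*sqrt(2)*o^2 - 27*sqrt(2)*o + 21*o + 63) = -o^4 + sqrt(2)*o^4 - 11*sqrt(2)*o^3/2 - 4*o^3 + 9*sqrt(2)*o^2/2 + 63*o^2/4 - 9*o/2 + 105*sqrt(2)*o/4 - 63 + 9*sqrt(2)/2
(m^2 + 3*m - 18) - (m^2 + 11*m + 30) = -8*m - 48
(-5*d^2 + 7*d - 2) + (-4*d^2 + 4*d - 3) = -9*d^2 + 11*d - 5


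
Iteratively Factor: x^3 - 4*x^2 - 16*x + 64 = (x + 4)*(x^2 - 8*x + 16) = (x - 4)*(x + 4)*(x - 4)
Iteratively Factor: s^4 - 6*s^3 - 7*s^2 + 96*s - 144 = (s + 4)*(s^3 - 10*s^2 + 33*s - 36) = (s - 3)*(s + 4)*(s^2 - 7*s + 12) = (s - 4)*(s - 3)*(s + 4)*(s - 3)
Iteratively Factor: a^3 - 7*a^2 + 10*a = (a)*(a^2 - 7*a + 10) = a*(a - 2)*(a - 5)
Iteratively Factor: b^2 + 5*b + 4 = (b + 4)*(b + 1)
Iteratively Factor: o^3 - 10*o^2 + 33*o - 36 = (o - 3)*(o^2 - 7*o + 12) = (o - 4)*(o - 3)*(o - 3)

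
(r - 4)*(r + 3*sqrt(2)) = r^2 - 4*r + 3*sqrt(2)*r - 12*sqrt(2)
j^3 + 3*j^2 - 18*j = j*(j - 3)*(j + 6)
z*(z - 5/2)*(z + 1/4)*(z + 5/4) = z^4 - z^3 - 55*z^2/16 - 25*z/32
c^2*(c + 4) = c^3 + 4*c^2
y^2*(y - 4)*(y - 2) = y^4 - 6*y^3 + 8*y^2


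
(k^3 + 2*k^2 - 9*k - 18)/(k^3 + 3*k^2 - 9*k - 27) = (k + 2)/(k + 3)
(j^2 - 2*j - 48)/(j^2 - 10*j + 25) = (j^2 - 2*j - 48)/(j^2 - 10*j + 25)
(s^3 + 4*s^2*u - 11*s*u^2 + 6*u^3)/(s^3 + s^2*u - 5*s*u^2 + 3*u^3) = (s + 6*u)/(s + 3*u)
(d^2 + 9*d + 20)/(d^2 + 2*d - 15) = (d + 4)/(d - 3)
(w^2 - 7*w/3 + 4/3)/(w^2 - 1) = (w - 4/3)/(w + 1)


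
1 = 1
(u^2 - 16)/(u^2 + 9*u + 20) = (u - 4)/(u + 5)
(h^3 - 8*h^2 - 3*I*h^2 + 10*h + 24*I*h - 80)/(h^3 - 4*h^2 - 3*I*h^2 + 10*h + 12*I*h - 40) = (h - 8)/(h - 4)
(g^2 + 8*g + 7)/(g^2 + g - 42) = (g + 1)/(g - 6)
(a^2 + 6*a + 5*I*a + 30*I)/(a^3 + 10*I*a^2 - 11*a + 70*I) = (a + 6)/(a^2 + 5*I*a + 14)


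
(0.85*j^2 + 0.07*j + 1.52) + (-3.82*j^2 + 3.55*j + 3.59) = -2.97*j^2 + 3.62*j + 5.11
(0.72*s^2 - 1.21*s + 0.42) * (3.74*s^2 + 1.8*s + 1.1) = 2.6928*s^4 - 3.2294*s^3 + 0.1848*s^2 - 0.575*s + 0.462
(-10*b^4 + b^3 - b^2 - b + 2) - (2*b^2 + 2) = -10*b^4 + b^3 - 3*b^2 - b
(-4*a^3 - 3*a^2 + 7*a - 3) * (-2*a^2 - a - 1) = 8*a^5 + 10*a^4 - 7*a^3 + 2*a^2 - 4*a + 3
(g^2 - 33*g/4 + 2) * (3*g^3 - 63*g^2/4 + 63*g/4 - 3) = 3*g^5 - 81*g^4/2 + 2427*g^3/16 - 2631*g^2/16 + 225*g/4 - 6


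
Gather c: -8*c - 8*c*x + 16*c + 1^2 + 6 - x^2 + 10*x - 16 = c*(8 - 8*x) - x^2 + 10*x - 9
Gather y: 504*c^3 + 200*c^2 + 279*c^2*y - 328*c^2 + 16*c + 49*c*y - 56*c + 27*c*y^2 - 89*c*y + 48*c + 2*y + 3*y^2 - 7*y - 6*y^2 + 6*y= 504*c^3 - 128*c^2 + 8*c + y^2*(27*c - 3) + y*(279*c^2 - 40*c + 1)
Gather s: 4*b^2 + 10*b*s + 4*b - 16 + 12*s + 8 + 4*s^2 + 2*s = 4*b^2 + 4*b + 4*s^2 + s*(10*b + 14) - 8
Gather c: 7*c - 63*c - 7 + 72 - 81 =-56*c - 16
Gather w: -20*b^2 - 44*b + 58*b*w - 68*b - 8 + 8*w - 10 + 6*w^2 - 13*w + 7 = -20*b^2 - 112*b + 6*w^2 + w*(58*b - 5) - 11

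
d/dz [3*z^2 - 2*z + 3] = 6*z - 2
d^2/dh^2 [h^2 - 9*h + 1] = 2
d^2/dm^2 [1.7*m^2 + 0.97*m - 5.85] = 3.40000000000000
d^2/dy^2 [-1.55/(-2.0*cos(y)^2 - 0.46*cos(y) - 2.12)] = (-24.8*(1 - cos(y)^2)^2 - 4.278*cos(y)^3 + 13.56002*cos(y)^2 + 10.06756*cos(y) + 12.31196)/(2.0*cos(y)^2 + 0.46*cos(y) + 2.12)^3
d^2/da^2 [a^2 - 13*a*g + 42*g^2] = 2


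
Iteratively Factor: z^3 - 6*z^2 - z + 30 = (z - 3)*(z^2 - 3*z - 10) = (z - 5)*(z - 3)*(z + 2)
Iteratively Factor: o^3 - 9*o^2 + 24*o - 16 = (o - 1)*(o^2 - 8*o + 16) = (o - 4)*(o - 1)*(o - 4)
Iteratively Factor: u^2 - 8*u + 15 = (u - 3)*(u - 5)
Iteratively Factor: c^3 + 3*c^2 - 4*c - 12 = (c + 3)*(c^2 - 4) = (c + 2)*(c + 3)*(c - 2)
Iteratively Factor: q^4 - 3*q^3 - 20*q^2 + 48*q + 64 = (q + 4)*(q^3 - 7*q^2 + 8*q + 16) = (q + 1)*(q + 4)*(q^2 - 8*q + 16) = (q - 4)*(q + 1)*(q + 4)*(q - 4)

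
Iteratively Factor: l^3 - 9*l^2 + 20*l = (l - 4)*(l^2 - 5*l) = l*(l - 4)*(l - 5)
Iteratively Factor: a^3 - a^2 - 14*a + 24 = (a - 2)*(a^2 + a - 12) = (a - 2)*(a + 4)*(a - 3)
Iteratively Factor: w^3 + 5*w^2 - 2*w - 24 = (w + 4)*(w^2 + w - 6) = (w + 3)*(w + 4)*(w - 2)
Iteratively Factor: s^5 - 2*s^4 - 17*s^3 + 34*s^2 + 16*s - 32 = (s - 2)*(s^4 - 17*s^2 + 16) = (s - 2)*(s - 1)*(s^3 + s^2 - 16*s - 16) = (s - 4)*(s - 2)*(s - 1)*(s^2 + 5*s + 4) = (s - 4)*(s - 2)*(s - 1)*(s + 4)*(s + 1)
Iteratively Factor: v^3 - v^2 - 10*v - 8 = (v + 1)*(v^2 - 2*v - 8) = (v + 1)*(v + 2)*(v - 4)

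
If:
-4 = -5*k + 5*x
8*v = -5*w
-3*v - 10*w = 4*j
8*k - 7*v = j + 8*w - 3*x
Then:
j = -715*x/51 - 416/51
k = x + 4/5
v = -220*x/51 - 128/51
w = 352*x/51 + 1024/255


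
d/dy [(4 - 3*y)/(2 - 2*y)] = 1/(2*(y - 1)^2)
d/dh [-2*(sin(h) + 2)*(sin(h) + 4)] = -4*(sin(h) + 3)*cos(h)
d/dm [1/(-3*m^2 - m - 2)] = (6*m + 1)/(3*m^2 + m + 2)^2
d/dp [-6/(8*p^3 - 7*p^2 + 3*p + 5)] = 6*(24*p^2 - 14*p + 3)/(8*p^3 - 7*p^2 + 3*p + 5)^2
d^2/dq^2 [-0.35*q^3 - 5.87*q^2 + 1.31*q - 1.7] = -2.1*q - 11.74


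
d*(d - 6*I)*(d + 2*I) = d^3 - 4*I*d^2 + 12*d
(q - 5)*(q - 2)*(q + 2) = q^3 - 5*q^2 - 4*q + 20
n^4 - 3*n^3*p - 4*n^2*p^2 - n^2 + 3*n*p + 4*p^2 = (n - 1)*(n + 1)*(n - 4*p)*(n + p)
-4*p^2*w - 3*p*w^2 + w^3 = w*(-4*p + w)*(p + w)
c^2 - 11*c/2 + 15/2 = (c - 3)*(c - 5/2)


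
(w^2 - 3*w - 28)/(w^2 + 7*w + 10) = (w^2 - 3*w - 28)/(w^2 + 7*w + 10)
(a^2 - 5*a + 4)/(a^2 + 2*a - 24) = (a - 1)/(a + 6)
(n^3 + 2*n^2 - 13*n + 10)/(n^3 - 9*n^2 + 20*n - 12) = (n + 5)/(n - 6)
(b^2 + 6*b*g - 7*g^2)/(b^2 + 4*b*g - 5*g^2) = (b + 7*g)/(b + 5*g)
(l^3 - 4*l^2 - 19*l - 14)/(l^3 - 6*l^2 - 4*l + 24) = (l^2 - 6*l - 7)/(l^2 - 8*l + 12)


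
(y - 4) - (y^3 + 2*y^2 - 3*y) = -y^3 - 2*y^2 + 4*y - 4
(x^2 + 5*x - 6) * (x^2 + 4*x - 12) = x^4 + 9*x^3 + 2*x^2 - 84*x + 72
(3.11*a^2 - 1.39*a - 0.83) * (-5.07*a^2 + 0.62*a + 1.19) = -15.7677*a^4 + 8.9755*a^3 + 7.0472*a^2 - 2.1687*a - 0.9877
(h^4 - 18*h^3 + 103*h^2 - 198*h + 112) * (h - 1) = h^5 - 19*h^4 + 121*h^3 - 301*h^2 + 310*h - 112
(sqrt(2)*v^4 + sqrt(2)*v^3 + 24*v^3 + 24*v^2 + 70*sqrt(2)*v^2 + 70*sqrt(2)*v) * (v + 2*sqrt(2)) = sqrt(2)*v^5 + sqrt(2)*v^4 + 28*v^4 + 28*v^3 + 118*sqrt(2)*v^3 + 118*sqrt(2)*v^2 + 280*v^2 + 280*v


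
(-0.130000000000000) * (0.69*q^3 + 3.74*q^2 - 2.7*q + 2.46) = -0.0897*q^3 - 0.4862*q^2 + 0.351*q - 0.3198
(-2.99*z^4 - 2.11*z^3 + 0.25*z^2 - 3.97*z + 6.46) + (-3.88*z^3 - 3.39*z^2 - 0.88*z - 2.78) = -2.99*z^4 - 5.99*z^3 - 3.14*z^2 - 4.85*z + 3.68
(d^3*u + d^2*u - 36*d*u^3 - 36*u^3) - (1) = d^3*u + d^2*u - 36*d*u^3 - 36*u^3 - 1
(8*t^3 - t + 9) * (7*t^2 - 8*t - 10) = 56*t^5 - 64*t^4 - 87*t^3 + 71*t^2 - 62*t - 90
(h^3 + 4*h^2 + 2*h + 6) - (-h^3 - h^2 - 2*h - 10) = 2*h^3 + 5*h^2 + 4*h + 16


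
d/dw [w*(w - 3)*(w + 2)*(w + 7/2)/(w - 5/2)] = (12*w^4 - 20*w^3 - 113*w^2 + 190*w + 210)/(4*w^2 - 20*w + 25)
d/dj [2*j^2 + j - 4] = 4*j + 1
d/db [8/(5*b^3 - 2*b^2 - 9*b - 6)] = 8*(-15*b^2 + 4*b + 9)/(-5*b^3 + 2*b^2 + 9*b + 6)^2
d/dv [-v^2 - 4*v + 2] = -2*v - 4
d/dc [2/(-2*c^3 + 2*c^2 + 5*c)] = 2*(6*c^2 - 4*c - 5)/(c^2*(-2*c^2 + 2*c + 5)^2)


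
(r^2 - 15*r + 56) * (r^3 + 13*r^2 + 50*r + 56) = r^5 - 2*r^4 - 89*r^3 + 34*r^2 + 1960*r + 3136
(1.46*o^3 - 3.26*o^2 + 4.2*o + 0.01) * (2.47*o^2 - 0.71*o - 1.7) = 3.6062*o^5 - 9.0888*o^4 + 10.2066*o^3 + 2.5847*o^2 - 7.1471*o - 0.017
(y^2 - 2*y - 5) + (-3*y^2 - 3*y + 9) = -2*y^2 - 5*y + 4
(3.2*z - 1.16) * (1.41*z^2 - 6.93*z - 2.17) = 4.512*z^3 - 23.8116*z^2 + 1.0948*z + 2.5172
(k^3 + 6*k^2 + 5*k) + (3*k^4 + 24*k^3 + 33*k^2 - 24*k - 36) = 3*k^4 + 25*k^3 + 39*k^2 - 19*k - 36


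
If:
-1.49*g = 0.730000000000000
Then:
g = -0.49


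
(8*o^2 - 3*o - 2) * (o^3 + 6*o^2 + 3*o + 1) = 8*o^5 + 45*o^4 + 4*o^3 - 13*o^2 - 9*o - 2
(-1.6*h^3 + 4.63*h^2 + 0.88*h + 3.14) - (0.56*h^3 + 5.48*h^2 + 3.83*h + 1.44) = -2.16*h^3 - 0.850000000000001*h^2 - 2.95*h + 1.7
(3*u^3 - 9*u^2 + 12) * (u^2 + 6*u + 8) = 3*u^5 + 9*u^4 - 30*u^3 - 60*u^2 + 72*u + 96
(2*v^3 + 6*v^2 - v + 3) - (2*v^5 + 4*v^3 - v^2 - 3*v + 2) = -2*v^5 - 2*v^3 + 7*v^2 + 2*v + 1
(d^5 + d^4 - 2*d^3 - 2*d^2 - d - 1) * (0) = 0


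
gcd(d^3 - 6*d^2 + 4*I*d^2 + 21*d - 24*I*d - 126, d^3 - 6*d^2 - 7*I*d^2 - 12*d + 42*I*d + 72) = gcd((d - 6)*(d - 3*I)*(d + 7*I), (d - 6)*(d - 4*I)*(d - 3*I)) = d^2 + d*(-6 - 3*I) + 18*I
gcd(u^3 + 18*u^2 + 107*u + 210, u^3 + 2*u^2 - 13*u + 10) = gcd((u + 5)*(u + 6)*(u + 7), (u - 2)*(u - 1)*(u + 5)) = u + 5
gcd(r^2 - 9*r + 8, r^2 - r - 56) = r - 8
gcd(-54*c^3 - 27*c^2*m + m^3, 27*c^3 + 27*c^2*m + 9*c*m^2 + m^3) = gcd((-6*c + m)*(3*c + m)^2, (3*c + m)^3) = 9*c^2 + 6*c*m + m^2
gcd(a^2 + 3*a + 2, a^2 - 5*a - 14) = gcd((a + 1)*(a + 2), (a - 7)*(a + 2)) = a + 2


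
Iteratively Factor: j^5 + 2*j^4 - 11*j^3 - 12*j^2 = (j - 3)*(j^4 + 5*j^3 + 4*j^2) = j*(j - 3)*(j^3 + 5*j^2 + 4*j) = j*(j - 3)*(j + 1)*(j^2 + 4*j) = j*(j - 3)*(j + 1)*(j + 4)*(j)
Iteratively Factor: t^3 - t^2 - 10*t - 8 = (t + 2)*(t^2 - 3*t - 4) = (t + 1)*(t + 2)*(t - 4)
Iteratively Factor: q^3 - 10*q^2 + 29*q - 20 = (q - 1)*(q^2 - 9*q + 20) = (q - 4)*(q - 1)*(q - 5)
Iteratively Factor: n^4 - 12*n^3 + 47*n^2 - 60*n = (n - 4)*(n^3 - 8*n^2 + 15*n) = (n - 4)*(n - 3)*(n^2 - 5*n) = n*(n - 4)*(n - 3)*(n - 5)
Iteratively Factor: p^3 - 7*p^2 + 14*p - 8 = (p - 1)*(p^2 - 6*p + 8) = (p - 4)*(p - 1)*(p - 2)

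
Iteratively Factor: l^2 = (l)*(l)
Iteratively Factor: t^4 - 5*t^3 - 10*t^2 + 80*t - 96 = (t - 3)*(t^3 - 2*t^2 - 16*t + 32) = (t - 4)*(t - 3)*(t^2 + 2*t - 8) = (t - 4)*(t - 3)*(t + 4)*(t - 2)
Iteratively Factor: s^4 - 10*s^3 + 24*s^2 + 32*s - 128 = (s - 4)*(s^3 - 6*s^2 + 32) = (s - 4)*(s + 2)*(s^2 - 8*s + 16) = (s - 4)^2*(s + 2)*(s - 4)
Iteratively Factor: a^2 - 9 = (a - 3)*(a + 3)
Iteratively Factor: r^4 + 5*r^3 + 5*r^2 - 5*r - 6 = (r + 1)*(r^3 + 4*r^2 + r - 6) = (r + 1)*(r + 3)*(r^2 + r - 2) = (r + 1)*(r + 2)*(r + 3)*(r - 1)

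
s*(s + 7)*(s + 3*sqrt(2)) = s^3 + 3*sqrt(2)*s^2 + 7*s^2 + 21*sqrt(2)*s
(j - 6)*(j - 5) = j^2 - 11*j + 30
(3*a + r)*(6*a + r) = 18*a^2 + 9*a*r + r^2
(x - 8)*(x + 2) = x^2 - 6*x - 16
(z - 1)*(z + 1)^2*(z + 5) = z^4 + 6*z^3 + 4*z^2 - 6*z - 5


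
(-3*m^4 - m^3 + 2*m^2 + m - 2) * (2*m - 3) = -6*m^5 + 7*m^4 + 7*m^3 - 4*m^2 - 7*m + 6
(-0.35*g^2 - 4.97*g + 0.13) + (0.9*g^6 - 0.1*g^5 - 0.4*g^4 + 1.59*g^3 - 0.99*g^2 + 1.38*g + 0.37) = 0.9*g^6 - 0.1*g^5 - 0.4*g^4 + 1.59*g^3 - 1.34*g^2 - 3.59*g + 0.5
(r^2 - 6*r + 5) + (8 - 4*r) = r^2 - 10*r + 13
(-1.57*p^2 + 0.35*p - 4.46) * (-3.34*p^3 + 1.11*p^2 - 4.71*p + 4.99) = 5.2438*p^5 - 2.9117*p^4 + 22.6796*p^3 - 14.4334*p^2 + 22.7531*p - 22.2554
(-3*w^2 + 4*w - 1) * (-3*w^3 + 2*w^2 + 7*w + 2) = 9*w^5 - 18*w^4 - 10*w^3 + 20*w^2 + w - 2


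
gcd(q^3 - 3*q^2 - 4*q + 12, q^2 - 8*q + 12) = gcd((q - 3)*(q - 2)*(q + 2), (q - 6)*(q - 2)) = q - 2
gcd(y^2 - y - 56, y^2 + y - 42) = y + 7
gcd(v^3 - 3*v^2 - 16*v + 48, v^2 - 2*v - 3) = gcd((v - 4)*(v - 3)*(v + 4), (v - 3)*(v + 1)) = v - 3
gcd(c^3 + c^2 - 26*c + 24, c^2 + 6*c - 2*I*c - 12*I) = c + 6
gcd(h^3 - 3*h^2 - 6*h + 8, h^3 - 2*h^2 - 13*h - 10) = h + 2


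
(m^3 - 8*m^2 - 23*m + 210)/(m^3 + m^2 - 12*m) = (m^3 - 8*m^2 - 23*m + 210)/(m*(m^2 + m - 12))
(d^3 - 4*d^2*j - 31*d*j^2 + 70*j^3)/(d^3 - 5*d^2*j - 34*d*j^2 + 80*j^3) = (d - 7*j)/(d - 8*j)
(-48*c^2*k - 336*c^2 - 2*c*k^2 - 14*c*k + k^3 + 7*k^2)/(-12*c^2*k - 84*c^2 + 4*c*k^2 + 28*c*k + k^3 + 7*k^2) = (8*c - k)/(2*c - k)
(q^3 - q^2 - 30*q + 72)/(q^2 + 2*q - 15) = (q^2 + 2*q - 24)/(q + 5)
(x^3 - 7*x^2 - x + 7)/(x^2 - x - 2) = (x^2 - 8*x + 7)/(x - 2)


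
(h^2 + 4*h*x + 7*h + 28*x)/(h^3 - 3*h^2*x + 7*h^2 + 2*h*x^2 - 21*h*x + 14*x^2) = (h + 4*x)/(h^2 - 3*h*x + 2*x^2)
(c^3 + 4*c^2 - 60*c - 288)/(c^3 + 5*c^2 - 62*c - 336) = (c + 6)/(c + 7)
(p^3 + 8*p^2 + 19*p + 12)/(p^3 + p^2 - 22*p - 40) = (p^2 + 4*p + 3)/(p^2 - 3*p - 10)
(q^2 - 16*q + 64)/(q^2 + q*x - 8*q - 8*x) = (q - 8)/(q + x)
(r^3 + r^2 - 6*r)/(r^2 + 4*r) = (r^2 + r - 6)/(r + 4)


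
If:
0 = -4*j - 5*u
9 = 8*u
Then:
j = -45/32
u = 9/8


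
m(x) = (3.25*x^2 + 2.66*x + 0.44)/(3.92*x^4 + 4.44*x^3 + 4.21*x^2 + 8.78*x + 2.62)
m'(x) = (6.5*x + 2.66)/(3.92*x^4 + 4.44*x^3 + 4.21*x^2 + 8.78*x + 2.62) + (3.25*x^2 + 2.66*x + 0.44)*(-15.68*x^3 - 13.32*x^2 - 8.42*x - 8.78)/(3.92*x^4 + 4.44*x^3 + 4.21*x^2 + 8.78*x + 2.62)^2 = (-25.48*x^5 - 45.7116*x^4 - 30.52*x^3 + 11.4756*x^2 + 13.3252*x + 3.106)/(15.3664*x^8 + 34.8096*x^7 + 52.72*x^6 + 106.22*x^5 + 116.2313*x^4 + 97.1932*x^3 + 99.1488*x^2 + 46.0072*x + 6.8644)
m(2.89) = 0.08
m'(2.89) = -0.05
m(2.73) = 0.09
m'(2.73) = -0.05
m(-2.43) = 0.17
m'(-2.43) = 0.17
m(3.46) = 0.06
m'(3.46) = -0.03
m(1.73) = 0.17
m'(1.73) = -0.12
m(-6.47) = 0.02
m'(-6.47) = 0.01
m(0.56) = 0.29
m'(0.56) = 0.03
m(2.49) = 0.10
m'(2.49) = -0.06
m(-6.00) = 0.02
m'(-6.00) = 0.01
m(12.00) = 0.01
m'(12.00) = -0.00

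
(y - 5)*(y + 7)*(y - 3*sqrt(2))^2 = y^4 - 6*sqrt(2)*y^3 + 2*y^3 - 17*y^2 - 12*sqrt(2)*y^2 + 36*y + 210*sqrt(2)*y - 630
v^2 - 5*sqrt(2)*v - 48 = (v - 8*sqrt(2))*(v + 3*sqrt(2))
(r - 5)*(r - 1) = r^2 - 6*r + 5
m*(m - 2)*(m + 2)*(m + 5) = m^4 + 5*m^3 - 4*m^2 - 20*m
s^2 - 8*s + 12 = (s - 6)*(s - 2)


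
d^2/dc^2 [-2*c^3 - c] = -12*c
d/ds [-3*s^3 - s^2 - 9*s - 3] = -9*s^2 - 2*s - 9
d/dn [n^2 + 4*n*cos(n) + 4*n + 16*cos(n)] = -4*n*sin(n) + 2*n - 16*sin(n) + 4*cos(n) + 4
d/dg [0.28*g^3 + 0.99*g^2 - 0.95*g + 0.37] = 0.84*g^2 + 1.98*g - 0.95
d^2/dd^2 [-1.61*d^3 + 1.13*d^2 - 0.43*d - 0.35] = 2.26 - 9.66*d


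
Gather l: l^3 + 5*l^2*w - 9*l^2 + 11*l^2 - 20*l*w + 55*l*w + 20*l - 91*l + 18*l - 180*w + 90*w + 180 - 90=l^3 + l^2*(5*w + 2) + l*(35*w - 53) - 90*w + 90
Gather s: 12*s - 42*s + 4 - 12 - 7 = -30*s - 15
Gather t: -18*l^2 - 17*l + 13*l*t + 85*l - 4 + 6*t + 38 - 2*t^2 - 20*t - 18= -18*l^2 + 68*l - 2*t^2 + t*(13*l - 14) + 16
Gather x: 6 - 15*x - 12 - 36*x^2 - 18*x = -36*x^2 - 33*x - 6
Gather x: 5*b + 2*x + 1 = 5*b + 2*x + 1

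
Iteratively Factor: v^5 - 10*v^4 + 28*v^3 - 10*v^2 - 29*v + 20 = (v - 5)*(v^4 - 5*v^3 + 3*v^2 + 5*v - 4) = (v - 5)*(v - 4)*(v^3 - v^2 - v + 1) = (v - 5)*(v - 4)*(v + 1)*(v^2 - 2*v + 1) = (v - 5)*(v - 4)*(v - 1)*(v + 1)*(v - 1)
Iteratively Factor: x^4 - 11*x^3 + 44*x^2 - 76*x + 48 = (x - 4)*(x^3 - 7*x^2 + 16*x - 12) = (x - 4)*(x - 2)*(x^2 - 5*x + 6) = (x - 4)*(x - 3)*(x - 2)*(x - 2)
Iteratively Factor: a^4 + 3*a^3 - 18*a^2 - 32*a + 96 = (a - 3)*(a^3 + 6*a^2 - 32) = (a - 3)*(a + 4)*(a^2 + 2*a - 8) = (a - 3)*(a - 2)*(a + 4)*(a + 4)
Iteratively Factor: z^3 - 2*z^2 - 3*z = (z + 1)*(z^2 - 3*z) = (z - 3)*(z + 1)*(z)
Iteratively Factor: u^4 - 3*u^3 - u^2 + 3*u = (u + 1)*(u^3 - 4*u^2 + 3*u) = (u - 1)*(u + 1)*(u^2 - 3*u) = u*(u - 1)*(u + 1)*(u - 3)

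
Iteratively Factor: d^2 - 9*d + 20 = (d - 4)*(d - 5)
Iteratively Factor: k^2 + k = (k)*(k + 1)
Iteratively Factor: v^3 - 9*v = (v)*(v^2 - 9) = v*(v + 3)*(v - 3)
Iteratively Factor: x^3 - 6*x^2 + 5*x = (x - 5)*(x^2 - x) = (x - 5)*(x - 1)*(x)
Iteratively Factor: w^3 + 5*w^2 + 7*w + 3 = (w + 1)*(w^2 + 4*w + 3) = (w + 1)*(w + 3)*(w + 1)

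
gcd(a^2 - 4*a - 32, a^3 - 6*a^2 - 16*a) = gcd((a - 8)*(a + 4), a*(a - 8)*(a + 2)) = a - 8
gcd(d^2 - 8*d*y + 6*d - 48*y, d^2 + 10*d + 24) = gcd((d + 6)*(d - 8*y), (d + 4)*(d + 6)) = d + 6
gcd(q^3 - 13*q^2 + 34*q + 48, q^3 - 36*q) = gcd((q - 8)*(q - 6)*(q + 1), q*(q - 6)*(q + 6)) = q - 6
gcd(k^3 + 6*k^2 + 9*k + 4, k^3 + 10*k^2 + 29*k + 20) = k^2 + 5*k + 4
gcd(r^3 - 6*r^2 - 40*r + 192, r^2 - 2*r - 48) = r^2 - 2*r - 48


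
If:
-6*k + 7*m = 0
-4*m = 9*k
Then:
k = 0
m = 0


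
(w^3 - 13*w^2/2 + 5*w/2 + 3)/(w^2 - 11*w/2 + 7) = (2*w^3 - 13*w^2 + 5*w + 6)/(2*w^2 - 11*w + 14)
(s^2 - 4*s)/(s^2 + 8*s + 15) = s*(s - 4)/(s^2 + 8*s + 15)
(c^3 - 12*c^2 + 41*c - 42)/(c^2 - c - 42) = (c^2 - 5*c + 6)/(c + 6)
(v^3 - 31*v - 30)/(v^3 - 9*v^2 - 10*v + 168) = (v^2 + 6*v + 5)/(v^2 - 3*v - 28)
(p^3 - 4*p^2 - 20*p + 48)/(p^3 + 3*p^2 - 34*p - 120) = (p - 2)/(p + 5)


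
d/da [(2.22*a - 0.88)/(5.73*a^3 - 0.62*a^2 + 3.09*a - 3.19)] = (-25.4412*a^3 + 16.5036*a^2 - 1.0912*a - 4.3626)/(32.8329*a^6 - 7.1052*a^5 + 35.7958*a^4 - 40.389*a^3 + 13.5037*a^2 - 19.7142*a + 10.1761)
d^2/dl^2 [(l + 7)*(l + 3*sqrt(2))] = 2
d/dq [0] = 0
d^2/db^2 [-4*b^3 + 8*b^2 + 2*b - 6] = 16 - 24*b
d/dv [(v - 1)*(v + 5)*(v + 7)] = 3*v^2 + 22*v + 23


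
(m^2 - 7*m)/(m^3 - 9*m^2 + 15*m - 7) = m/(m^2 - 2*m + 1)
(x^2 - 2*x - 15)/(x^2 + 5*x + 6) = (x - 5)/(x + 2)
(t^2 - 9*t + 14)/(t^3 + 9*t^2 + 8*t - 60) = (t - 7)/(t^2 + 11*t + 30)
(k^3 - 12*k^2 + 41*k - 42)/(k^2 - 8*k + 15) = (k^2 - 9*k + 14)/(k - 5)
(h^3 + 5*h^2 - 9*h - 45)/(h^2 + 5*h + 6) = (h^2 + 2*h - 15)/(h + 2)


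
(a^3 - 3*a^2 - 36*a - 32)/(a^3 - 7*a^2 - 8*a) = (a + 4)/a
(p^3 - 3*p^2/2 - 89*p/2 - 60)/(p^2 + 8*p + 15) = (p^2 - 13*p/2 - 12)/(p + 3)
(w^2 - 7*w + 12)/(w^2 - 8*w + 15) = (w - 4)/(w - 5)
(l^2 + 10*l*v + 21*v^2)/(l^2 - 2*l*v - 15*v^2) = (-l - 7*v)/(-l + 5*v)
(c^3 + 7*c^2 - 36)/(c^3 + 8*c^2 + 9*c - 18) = (c - 2)/(c - 1)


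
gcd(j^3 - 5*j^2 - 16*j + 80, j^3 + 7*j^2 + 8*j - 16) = j + 4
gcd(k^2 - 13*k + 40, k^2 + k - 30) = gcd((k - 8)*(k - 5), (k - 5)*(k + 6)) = k - 5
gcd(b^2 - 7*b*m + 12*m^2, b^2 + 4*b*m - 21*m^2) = b - 3*m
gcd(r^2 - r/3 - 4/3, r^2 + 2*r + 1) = r + 1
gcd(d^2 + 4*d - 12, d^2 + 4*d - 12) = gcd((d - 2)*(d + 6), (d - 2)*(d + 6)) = d^2 + 4*d - 12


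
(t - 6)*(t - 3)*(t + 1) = t^3 - 8*t^2 + 9*t + 18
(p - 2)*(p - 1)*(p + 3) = p^3 - 7*p + 6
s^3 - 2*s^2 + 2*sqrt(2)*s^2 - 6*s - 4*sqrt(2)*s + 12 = (s - 2)*(s - sqrt(2))*(s + 3*sqrt(2))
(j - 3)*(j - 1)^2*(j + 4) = j^4 - j^3 - 13*j^2 + 25*j - 12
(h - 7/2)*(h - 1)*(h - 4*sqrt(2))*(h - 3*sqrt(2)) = h^4 - 7*sqrt(2)*h^3 - 9*h^3/2 + 55*h^2/2 + 63*sqrt(2)*h^2/2 - 108*h - 49*sqrt(2)*h/2 + 84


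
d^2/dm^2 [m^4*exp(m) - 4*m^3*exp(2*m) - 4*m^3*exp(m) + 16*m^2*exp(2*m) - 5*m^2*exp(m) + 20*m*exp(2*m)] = (m^4 - 16*m^3*exp(m) + 4*m^3 + 16*m^2*exp(m) - 17*m^2 + 184*m*exp(m) - 44*m + 112*exp(m) - 10)*exp(m)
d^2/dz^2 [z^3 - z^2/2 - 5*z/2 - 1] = 6*z - 1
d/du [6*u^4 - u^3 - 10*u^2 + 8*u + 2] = 24*u^3 - 3*u^2 - 20*u + 8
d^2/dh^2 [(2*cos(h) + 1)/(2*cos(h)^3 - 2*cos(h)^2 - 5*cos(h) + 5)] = (40*(1 - cos(h)^2)^2 + 32*cos(h)^6 + 44*cos(h)^5 - 244*cos(h)^3 - 96*cos(h)^2 + 215*cos(h) + 130)/((5 - 2*cos(h)^2)^3*(cos(h) - 1)^2)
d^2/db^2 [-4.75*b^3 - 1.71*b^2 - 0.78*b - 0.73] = -28.5*b - 3.42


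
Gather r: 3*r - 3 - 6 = 3*r - 9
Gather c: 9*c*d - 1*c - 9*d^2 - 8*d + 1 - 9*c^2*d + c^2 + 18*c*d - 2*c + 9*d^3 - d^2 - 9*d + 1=c^2*(1 - 9*d) + c*(27*d - 3) + 9*d^3 - 10*d^2 - 17*d + 2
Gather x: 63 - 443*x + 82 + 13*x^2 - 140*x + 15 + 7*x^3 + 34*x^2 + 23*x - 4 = 7*x^3 + 47*x^2 - 560*x + 156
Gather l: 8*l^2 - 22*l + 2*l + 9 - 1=8*l^2 - 20*l + 8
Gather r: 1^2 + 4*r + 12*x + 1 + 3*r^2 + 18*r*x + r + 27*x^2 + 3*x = 3*r^2 + r*(18*x + 5) + 27*x^2 + 15*x + 2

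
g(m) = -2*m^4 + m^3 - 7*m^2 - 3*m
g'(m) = -8*m^3 + 3*m^2 - 14*m - 3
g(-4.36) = -925.60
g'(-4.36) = 778.12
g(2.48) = -110.89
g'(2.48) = -141.29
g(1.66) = -34.88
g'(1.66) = -54.57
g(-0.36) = 0.09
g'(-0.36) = 2.80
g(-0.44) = -0.20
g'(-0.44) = 4.42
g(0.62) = -4.61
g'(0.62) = -12.43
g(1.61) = -32.24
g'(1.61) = -51.15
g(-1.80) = -44.11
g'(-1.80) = 78.58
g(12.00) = -40788.00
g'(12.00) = -13563.00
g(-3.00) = -243.00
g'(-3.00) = 282.00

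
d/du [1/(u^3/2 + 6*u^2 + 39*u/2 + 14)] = 6*(-u^2 - 8*u - 13)/(u^3 + 12*u^2 + 39*u + 28)^2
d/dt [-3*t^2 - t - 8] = -6*t - 1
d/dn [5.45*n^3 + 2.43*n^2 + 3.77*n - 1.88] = 16.35*n^2 + 4.86*n + 3.77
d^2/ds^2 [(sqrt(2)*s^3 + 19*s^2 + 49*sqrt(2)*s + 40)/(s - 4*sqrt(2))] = 2*(sqrt(2)*s^3 - 24*s^2 + 96*sqrt(2)*s + 1040)/(s^3 - 12*sqrt(2)*s^2 + 96*s - 128*sqrt(2))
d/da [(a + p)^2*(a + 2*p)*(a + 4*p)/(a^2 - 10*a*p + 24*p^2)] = 2*(a^5 - 11*a^4*p - 32*a^3*p^2 + 172*a^2*p^3 + 496*a*p^4 + 304*p^5)/(a^4 - 20*a^3*p + 148*a^2*p^2 - 480*a*p^3 + 576*p^4)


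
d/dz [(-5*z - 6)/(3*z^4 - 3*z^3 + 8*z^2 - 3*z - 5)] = (45*z^4 + 42*z^3 - 14*z^2 + 96*z + 7)/(9*z^8 - 18*z^7 + 57*z^6 - 66*z^5 + 52*z^4 - 18*z^3 - 71*z^2 + 30*z + 25)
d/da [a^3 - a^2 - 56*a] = 3*a^2 - 2*a - 56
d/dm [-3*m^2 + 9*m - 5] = 9 - 6*m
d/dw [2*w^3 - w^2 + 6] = 2*w*(3*w - 1)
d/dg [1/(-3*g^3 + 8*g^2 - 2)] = g*(9*g - 16)/(3*g^3 - 8*g^2 + 2)^2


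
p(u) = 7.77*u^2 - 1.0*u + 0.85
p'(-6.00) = -94.24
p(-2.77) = 63.24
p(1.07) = 8.68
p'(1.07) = 15.63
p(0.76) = 4.58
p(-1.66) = 23.92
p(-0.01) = 0.86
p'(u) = 15.54*u - 1.0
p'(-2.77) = -44.05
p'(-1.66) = -26.80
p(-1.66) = 23.92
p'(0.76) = 10.81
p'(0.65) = 9.10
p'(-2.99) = -47.46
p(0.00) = 0.85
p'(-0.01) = -1.16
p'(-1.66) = -26.80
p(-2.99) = 73.30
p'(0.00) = -1.00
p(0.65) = 3.48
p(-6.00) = 286.57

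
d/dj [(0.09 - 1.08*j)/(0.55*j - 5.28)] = (3.109095*j - 29.847312)/(0.55*j - 5.28)^3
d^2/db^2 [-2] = 0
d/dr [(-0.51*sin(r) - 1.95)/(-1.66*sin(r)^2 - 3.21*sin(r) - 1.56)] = (-6.474*sin(r) + 0.4233*cos(2*r) - 5.8872)*cos(r)/(1.66*sin(r)^2 + 3.21*sin(r) + 1.56)^2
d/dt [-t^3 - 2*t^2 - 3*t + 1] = -3*t^2 - 4*t - 3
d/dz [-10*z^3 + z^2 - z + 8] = -30*z^2 + 2*z - 1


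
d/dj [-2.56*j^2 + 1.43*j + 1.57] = 1.43 - 5.12*j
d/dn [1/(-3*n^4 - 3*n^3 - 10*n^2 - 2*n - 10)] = (12*n^3 + 9*n^2 + 20*n + 2)/(3*n^4 + 3*n^3 + 10*n^2 + 2*n + 10)^2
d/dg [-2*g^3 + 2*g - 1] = 2 - 6*g^2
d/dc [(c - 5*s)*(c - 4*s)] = 2*c - 9*s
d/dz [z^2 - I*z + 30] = 2*z - I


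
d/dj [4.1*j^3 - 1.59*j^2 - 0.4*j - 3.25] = 12.3*j^2 - 3.18*j - 0.4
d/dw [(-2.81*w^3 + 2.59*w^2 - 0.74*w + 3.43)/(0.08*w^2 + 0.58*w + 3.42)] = (-0.2248*w^4 - 3.2596*w^3 - 27.2692*w^2 + 17.1668*w - 4.5202)/(0.0064*w^4 + 0.0928*w^3 + 0.8836*w^2 + 3.9672*w + 11.6964)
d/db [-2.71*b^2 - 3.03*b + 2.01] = -5.42*b - 3.03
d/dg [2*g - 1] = 2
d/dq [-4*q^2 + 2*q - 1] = 2 - 8*q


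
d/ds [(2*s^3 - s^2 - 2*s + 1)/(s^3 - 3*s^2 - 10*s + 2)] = (-5*s^4 - 36*s^3 + 13*s^2 + 2*s + 6)/(s^6 - 6*s^5 - 11*s^4 + 64*s^3 + 88*s^2 - 40*s + 4)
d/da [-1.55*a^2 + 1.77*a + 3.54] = 1.77 - 3.1*a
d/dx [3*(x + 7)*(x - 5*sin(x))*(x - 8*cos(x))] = 3*(x + 7)*(x - 5*sin(x))*(8*sin(x) + 1) - 3*(x + 7)*(x - 8*cos(x))*(5*cos(x) - 1) + 3*(x - 5*sin(x))*(x - 8*cos(x))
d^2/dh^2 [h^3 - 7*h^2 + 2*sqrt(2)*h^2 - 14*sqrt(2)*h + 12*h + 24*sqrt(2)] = 6*h - 14 + 4*sqrt(2)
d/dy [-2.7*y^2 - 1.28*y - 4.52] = -5.4*y - 1.28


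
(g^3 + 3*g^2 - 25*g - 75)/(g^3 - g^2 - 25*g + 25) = (g + 3)/(g - 1)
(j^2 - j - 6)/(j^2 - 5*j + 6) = (j + 2)/(j - 2)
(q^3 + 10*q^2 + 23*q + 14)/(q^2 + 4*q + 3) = (q^2 + 9*q + 14)/(q + 3)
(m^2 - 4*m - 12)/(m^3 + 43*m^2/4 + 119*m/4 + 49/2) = 4*(m - 6)/(4*m^2 + 35*m + 49)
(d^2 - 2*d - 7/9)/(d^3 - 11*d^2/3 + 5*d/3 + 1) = (d - 7/3)/(d^2 - 4*d + 3)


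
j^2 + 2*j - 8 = (j - 2)*(j + 4)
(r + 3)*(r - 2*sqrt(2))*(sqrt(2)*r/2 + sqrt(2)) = sqrt(2)*r^3/2 - 2*r^2 + 5*sqrt(2)*r^2/2 - 10*r + 3*sqrt(2)*r - 12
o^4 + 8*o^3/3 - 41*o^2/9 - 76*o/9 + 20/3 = (o - 5/3)*(o - 2/3)*(o + 2)*(o + 3)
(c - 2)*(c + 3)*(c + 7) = c^3 + 8*c^2 + c - 42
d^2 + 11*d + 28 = (d + 4)*(d + 7)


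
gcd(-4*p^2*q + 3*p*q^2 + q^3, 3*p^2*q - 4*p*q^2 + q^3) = p*q - q^2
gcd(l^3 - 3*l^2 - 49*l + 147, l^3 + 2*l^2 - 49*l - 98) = l^2 - 49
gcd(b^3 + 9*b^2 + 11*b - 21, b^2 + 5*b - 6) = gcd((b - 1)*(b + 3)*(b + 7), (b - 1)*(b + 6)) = b - 1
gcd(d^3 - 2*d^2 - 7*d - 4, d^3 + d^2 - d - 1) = d^2 + 2*d + 1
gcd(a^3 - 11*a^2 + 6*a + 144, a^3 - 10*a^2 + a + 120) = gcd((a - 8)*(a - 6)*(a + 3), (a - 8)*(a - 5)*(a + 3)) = a^2 - 5*a - 24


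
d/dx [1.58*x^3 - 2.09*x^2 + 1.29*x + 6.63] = 4.74*x^2 - 4.18*x + 1.29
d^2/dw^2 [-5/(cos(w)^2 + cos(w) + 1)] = 5*(4*sin(w)^4 + sin(w)^2 - 19*cos(w)/4 + 3*cos(3*w)/4 - 5)/(-sin(w)^2 + cos(w) + 2)^3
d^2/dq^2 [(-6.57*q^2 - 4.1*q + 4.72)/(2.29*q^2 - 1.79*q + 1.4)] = (-96.863794*q^3 + 274.893432*q^2 - 37.218912*q - 46.321536)/(12.008989*q^6 - 28.160817*q^5 + 44.037387*q^4 - 40.167779*q^3 + 26.92242*q^2 - 10.5252*q + 2.744)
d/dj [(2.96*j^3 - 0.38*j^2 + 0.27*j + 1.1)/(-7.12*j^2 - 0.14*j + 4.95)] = (-21.0752*j^4 - 0.8288*j^3 + 45.9316*j^2 + 11.902*j + 1.4905)/(50.6944*j^4 + 1.9936*j^3 - 70.4684*j^2 - 1.386*j + 24.5025)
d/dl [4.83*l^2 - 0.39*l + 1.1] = 9.66*l - 0.39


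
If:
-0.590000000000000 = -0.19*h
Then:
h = 3.11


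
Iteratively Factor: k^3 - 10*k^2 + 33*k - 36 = (k - 3)*(k^2 - 7*k + 12) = (k - 3)^2*(k - 4)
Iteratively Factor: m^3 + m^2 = (m)*(m^2 + m) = m^2*(m + 1)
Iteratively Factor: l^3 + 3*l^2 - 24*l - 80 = (l - 5)*(l^2 + 8*l + 16) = (l - 5)*(l + 4)*(l + 4)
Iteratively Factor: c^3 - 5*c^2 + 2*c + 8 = (c - 4)*(c^2 - c - 2) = (c - 4)*(c + 1)*(c - 2)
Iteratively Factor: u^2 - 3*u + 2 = (u - 1)*(u - 2)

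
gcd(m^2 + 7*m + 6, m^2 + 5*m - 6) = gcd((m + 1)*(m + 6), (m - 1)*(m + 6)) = m + 6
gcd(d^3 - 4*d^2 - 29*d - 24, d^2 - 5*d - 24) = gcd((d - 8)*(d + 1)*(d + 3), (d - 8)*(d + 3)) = d^2 - 5*d - 24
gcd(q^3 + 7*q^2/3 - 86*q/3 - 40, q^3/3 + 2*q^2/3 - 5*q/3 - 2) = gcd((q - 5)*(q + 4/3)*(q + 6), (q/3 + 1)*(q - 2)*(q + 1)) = 1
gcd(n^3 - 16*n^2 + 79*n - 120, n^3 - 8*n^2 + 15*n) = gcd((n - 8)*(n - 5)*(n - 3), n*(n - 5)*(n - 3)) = n^2 - 8*n + 15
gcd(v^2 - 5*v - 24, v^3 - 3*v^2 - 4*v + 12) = 1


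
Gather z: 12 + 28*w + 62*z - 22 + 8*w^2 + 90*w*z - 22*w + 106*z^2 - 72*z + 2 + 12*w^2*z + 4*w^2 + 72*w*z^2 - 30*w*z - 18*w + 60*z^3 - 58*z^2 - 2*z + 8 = 12*w^2 - 12*w + 60*z^3 + z^2*(72*w + 48) + z*(12*w^2 + 60*w - 12)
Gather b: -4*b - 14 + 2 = -4*b - 12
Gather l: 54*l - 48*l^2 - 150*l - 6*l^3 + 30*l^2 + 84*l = -6*l^3 - 18*l^2 - 12*l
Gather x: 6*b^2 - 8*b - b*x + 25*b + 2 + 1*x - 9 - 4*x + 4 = 6*b^2 + 17*b + x*(-b - 3) - 3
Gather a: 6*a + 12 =6*a + 12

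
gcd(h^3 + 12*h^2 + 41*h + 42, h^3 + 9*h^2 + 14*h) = h^2 + 9*h + 14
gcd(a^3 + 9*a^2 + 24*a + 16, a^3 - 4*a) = 1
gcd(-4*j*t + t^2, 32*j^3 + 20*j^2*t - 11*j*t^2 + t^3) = -4*j + t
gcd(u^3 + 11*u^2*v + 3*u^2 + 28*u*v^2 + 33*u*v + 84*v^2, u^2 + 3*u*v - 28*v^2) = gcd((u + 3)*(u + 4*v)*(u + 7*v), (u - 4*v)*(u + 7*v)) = u + 7*v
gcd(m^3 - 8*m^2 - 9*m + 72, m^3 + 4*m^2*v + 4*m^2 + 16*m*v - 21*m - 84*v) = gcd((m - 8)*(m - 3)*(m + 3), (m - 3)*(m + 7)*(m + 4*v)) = m - 3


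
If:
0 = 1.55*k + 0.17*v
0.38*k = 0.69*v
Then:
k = 0.00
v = 0.00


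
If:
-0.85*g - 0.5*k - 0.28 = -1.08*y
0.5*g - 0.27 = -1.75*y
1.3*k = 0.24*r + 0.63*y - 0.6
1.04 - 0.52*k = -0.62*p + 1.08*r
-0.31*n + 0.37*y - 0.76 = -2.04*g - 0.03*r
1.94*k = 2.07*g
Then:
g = -0.07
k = -0.07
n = -2.53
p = 1.15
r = 1.66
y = 0.17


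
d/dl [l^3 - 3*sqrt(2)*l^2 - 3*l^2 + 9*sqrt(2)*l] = 3*l^2 - 6*sqrt(2)*l - 6*l + 9*sqrt(2)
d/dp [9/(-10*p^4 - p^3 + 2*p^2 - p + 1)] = 9*(40*p^3 + 3*p^2 - 4*p + 1)/(10*p^4 + p^3 - 2*p^2 + p - 1)^2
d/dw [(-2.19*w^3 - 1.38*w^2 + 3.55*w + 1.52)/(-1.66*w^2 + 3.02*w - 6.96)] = (3.6354*w^4 - 13.2276*w^3 + 47.4526*w^2 + 24.256*w - 29.2984)/(2.7556*w^4 - 10.0264*w^3 + 32.2276*w^2 - 42.0384*w + 48.4416)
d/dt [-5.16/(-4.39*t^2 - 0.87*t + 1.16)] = (-45.3048*t - 4.4892)/(4.39*t^2 + 0.87*t - 1.16)^2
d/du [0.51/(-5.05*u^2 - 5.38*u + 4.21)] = (5.151*u + 2.7438)/(5.05*u^2 + 5.38*u - 4.21)^2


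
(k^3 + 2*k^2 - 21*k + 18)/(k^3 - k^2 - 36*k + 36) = (k - 3)/(k - 6)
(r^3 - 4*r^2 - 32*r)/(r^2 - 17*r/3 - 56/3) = 3*r*(r + 4)/(3*r + 7)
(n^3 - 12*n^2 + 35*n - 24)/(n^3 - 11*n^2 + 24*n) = (n - 1)/n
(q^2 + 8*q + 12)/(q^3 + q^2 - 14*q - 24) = (q + 6)/(q^2 - q - 12)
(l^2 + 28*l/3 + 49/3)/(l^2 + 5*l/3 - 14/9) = 3*(l + 7)/(3*l - 2)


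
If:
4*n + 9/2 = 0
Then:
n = -9/8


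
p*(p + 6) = p^2 + 6*p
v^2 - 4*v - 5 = (v - 5)*(v + 1)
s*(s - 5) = s^2 - 5*s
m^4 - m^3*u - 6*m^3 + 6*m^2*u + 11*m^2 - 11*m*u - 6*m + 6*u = (m - 3)*(m - 2)*(m - 1)*(m - u)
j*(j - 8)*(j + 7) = j^3 - j^2 - 56*j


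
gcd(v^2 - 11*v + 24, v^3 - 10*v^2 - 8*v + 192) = v - 8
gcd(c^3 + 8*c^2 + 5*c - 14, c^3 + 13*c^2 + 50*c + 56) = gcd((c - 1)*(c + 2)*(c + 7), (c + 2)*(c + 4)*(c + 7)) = c^2 + 9*c + 14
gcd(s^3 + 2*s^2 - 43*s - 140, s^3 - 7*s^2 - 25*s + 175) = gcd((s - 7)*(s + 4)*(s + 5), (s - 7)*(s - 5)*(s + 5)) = s^2 - 2*s - 35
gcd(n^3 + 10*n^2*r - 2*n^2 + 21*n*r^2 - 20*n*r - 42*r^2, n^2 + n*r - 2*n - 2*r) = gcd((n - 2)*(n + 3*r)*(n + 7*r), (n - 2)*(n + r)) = n - 2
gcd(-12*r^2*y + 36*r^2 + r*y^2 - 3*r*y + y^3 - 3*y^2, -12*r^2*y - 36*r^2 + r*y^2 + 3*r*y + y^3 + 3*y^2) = -12*r^2 + r*y + y^2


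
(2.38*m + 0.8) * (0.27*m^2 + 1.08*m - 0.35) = 0.6426*m^3 + 2.7864*m^2 + 0.0310000000000001*m - 0.28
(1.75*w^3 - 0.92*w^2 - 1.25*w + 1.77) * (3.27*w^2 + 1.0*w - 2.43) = 5.7225*w^5 - 1.2584*w^4 - 9.26*w^3 + 6.7735*w^2 + 4.8075*w - 4.3011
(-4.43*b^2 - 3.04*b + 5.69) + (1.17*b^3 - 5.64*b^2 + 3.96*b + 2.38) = 1.17*b^3 - 10.07*b^2 + 0.92*b + 8.07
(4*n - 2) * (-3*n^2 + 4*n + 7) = -12*n^3 + 22*n^2 + 20*n - 14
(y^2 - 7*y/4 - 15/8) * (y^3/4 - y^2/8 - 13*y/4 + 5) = y^5/4 - 9*y^4/16 - 7*y^3/2 + 699*y^2/64 - 85*y/32 - 75/8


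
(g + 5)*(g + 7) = g^2 + 12*g + 35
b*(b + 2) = b^2 + 2*b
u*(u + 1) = u^2 + u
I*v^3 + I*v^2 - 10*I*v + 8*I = (v - 2)*(v + 4)*(I*v - I)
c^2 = c^2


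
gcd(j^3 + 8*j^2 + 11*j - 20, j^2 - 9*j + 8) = j - 1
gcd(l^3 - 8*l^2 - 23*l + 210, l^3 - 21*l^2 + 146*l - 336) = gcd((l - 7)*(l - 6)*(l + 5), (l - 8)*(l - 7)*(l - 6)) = l^2 - 13*l + 42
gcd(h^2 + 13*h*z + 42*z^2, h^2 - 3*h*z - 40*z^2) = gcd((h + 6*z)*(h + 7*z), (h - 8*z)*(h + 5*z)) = 1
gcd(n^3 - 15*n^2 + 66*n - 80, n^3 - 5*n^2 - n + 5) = n - 5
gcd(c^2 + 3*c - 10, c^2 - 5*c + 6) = c - 2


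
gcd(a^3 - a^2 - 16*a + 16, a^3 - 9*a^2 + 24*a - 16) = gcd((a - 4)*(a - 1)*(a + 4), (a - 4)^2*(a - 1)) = a^2 - 5*a + 4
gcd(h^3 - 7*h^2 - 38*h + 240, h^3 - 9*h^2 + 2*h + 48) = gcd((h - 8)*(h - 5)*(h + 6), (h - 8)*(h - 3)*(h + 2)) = h - 8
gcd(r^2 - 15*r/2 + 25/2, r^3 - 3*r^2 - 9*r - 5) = r - 5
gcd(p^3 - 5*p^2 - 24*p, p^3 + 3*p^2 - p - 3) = p + 3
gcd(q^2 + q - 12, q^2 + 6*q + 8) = q + 4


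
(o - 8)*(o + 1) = o^2 - 7*o - 8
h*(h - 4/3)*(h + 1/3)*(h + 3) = h^4 + 2*h^3 - 31*h^2/9 - 4*h/3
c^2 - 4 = (c - 2)*(c + 2)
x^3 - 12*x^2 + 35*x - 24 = (x - 8)*(x - 3)*(x - 1)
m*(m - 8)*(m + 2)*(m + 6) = m^4 - 52*m^2 - 96*m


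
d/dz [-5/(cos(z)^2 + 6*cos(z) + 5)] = -10*(cos(z) + 3)*sin(z)/(cos(z)^2 + 6*cos(z) + 5)^2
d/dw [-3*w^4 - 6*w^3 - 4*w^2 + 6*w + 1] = -12*w^3 - 18*w^2 - 8*w + 6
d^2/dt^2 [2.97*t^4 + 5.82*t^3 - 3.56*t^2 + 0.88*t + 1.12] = 35.64*t^2 + 34.92*t - 7.12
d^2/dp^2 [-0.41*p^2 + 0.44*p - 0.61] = -0.820000000000000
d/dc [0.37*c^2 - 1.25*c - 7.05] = 0.74*c - 1.25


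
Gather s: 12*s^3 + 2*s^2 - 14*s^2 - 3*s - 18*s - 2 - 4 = 12*s^3 - 12*s^2 - 21*s - 6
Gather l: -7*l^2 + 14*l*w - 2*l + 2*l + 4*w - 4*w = -7*l^2 + 14*l*w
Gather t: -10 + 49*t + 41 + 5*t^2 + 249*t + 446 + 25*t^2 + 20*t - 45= 30*t^2 + 318*t + 432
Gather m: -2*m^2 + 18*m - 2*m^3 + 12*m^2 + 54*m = -2*m^3 + 10*m^2 + 72*m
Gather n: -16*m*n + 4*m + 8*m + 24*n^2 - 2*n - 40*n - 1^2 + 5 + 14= 12*m + 24*n^2 + n*(-16*m - 42) + 18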